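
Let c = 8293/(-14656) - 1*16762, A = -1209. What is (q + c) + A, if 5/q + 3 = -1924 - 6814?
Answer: -2302303155609/128108096 ≈ -17972.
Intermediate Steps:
q = -5/8741 (q = 5/(-3 + (-1924 - 6814)) = 5/(-3 - 8738) = 5/(-8741) = 5*(-1/8741) = -5/8741 ≈ -0.00057202)
c = -245672165/14656 (c = 8293*(-1/14656) - 16762 = -8293/14656 - 16762 = -245672165/14656 ≈ -16763.)
(q + c) + A = (-5/8741 - 245672165/14656) - 1209 = -2147420467545/128108096 - 1209 = -2302303155609/128108096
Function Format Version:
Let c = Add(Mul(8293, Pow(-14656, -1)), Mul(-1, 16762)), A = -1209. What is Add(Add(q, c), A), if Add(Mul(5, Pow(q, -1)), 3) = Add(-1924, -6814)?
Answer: Rational(-2302303155609, 128108096) ≈ -17972.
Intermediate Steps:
q = Rational(-5, 8741) (q = Mul(5, Pow(Add(-3, Add(-1924, -6814)), -1)) = Mul(5, Pow(Add(-3, -8738), -1)) = Mul(5, Pow(-8741, -1)) = Mul(5, Rational(-1, 8741)) = Rational(-5, 8741) ≈ -0.00057202)
c = Rational(-245672165, 14656) (c = Add(Mul(8293, Rational(-1, 14656)), -16762) = Add(Rational(-8293, 14656), -16762) = Rational(-245672165, 14656) ≈ -16763.)
Add(Add(q, c), A) = Add(Add(Rational(-5, 8741), Rational(-245672165, 14656)), -1209) = Add(Rational(-2147420467545, 128108096), -1209) = Rational(-2302303155609, 128108096)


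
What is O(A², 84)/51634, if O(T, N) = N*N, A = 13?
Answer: 3528/25817 ≈ 0.13665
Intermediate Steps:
O(T, N) = N²
O(A², 84)/51634 = 84²/51634 = 7056*(1/51634) = 3528/25817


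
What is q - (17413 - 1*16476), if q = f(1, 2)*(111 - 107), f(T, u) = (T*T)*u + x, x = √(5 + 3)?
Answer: -929 + 8*√2 ≈ -917.69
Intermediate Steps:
x = 2*√2 (x = √8 = 2*√2 ≈ 2.8284)
f(T, u) = 2*√2 + u*T² (f(T, u) = (T*T)*u + 2*√2 = T²*u + 2*√2 = u*T² + 2*√2 = 2*√2 + u*T²)
q = 8 + 8*√2 (q = (2*√2 + 2*1²)*(111 - 107) = (2*√2 + 2*1)*4 = (2*√2 + 2)*4 = (2 + 2*√2)*4 = 8 + 8*√2 ≈ 19.314)
q - (17413 - 1*16476) = (8 + 8*√2) - (17413 - 1*16476) = (8 + 8*√2) - (17413 - 16476) = (8 + 8*√2) - 1*937 = (8 + 8*√2) - 937 = -929 + 8*√2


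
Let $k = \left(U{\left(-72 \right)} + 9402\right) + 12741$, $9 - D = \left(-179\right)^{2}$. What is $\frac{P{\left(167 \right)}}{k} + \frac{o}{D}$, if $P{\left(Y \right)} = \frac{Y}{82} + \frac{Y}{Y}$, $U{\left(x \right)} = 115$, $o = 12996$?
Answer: $- \frac{1481984463}{3653962312} \approx -0.40558$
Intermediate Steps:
$D = -32032$ ($D = 9 - \left(-179\right)^{2} = 9 - 32041 = -32032$)
$P{\left(Y \right)} = 1 + \frac{Y}{82}$ ($P{\left(Y \right)} = Y \frac{1}{82} + 1 = \frac{Y}{82} + 1 = 1 + \frac{Y}{82}$)
$k = 22258$ ($k = \left(115 + 9402\right) + 12741 = 9517 + 12741 = 22258$)
$\frac{P{\left(167 \right)}}{k} + \frac{o}{D} = \frac{1 + \frac{1}{82} \cdot 167}{22258} + \frac{12996}{-32032} = \left(1 + \frac{167}{82}\right) \frac{1}{22258} + 12996 \left(- \frac{1}{32032}\right) = \frac{249}{82} \cdot \frac{1}{22258} - \frac{3249}{8008} = \frac{249}{1825156} - \frac{3249}{8008} = - \frac{1481984463}{3653962312}$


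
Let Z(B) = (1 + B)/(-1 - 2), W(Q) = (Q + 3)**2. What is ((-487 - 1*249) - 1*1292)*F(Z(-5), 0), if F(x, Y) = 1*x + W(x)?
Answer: -122356/3 ≈ -40785.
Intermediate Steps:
W(Q) = (3 + Q)**2
Z(B) = -1/3 - B/3 (Z(B) = (1 + B)/(-3) = (1 + B)*(-1/3) = -1/3 - B/3)
F(x, Y) = x + (3 + x)**2 (F(x, Y) = 1*x + (3 + x)**2 = x + (3 + x)**2)
((-487 - 1*249) - 1*1292)*F(Z(-5), 0) = ((-487 - 1*249) - 1*1292)*((-1/3 - 1/3*(-5)) + (3 + (-1/3 - 1/3*(-5)))**2) = ((-487 - 249) - 1292)*((-1/3 + 5/3) + (3 + (-1/3 + 5/3))**2) = (-736 - 1292)*(4/3 + (3 + 4/3)**2) = -2028*(4/3 + (13/3)**2) = -2028*(4/3 + 169/9) = -2028*181/9 = -122356/3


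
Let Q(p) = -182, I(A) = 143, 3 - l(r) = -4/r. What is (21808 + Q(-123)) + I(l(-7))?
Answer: 21769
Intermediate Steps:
l(r) = 3 + 4/r (l(r) = 3 - (-4)/r = 3 + 4/r)
(21808 + Q(-123)) + I(l(-7)) = (21808 - 182) + 143 = 21626 + 143 = 21769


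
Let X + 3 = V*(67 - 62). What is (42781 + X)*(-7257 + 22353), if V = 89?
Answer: 652494408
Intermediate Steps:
X = 442 (X = -3 + 89*(67 - 62) = -3 + 89*5 = -3 + 445 = 442)
(42781 + X)*(-7257 + 22353) = (42781 + 442)*(-7257 + 22353) = 43223*15096 = 652494408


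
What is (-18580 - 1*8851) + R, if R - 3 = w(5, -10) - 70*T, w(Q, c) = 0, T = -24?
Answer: -25748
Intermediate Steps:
R = 1683 (R = 3 + (0 - 70*(-24)) = 3 + (0 + 1680) = 3 + 1680 = 1683)
(-18580 - 1*8851) + R = (-18580 - 1*8851) + 1683 = (-18580 - 8851) + 1683 = -27431 + 1683 = -25748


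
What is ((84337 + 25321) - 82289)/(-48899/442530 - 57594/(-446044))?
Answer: 675288512847135/459495908 ≈ 1.4696e+6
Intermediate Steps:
((84337 + 25321) - 82289)/(-48899/442530 - 57594/(-446044)) = (109658 - 82289)/(-48899*1/442530 - 57594*(-1/446044)) = 27369/(-48899/442530 + 28797/223022) = 27369/(459495908/24673481415) = 27369*(24673481415/459495908) = 675288512847135/459495908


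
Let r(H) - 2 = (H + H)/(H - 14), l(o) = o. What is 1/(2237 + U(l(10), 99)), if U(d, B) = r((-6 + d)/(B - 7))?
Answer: 321/718717 ≈ 0.00044663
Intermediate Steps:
r(H) = 2 + 2*H/(-14 + H) (r(H) = 2 + (H + H)/(H - 14) = 2 + (2*H)/(-14 + H) = 2 + 2*H/(-14 + H))
U(d, B) = 4*(-7 + (-6 + d)/(-7 + B))/(-14 + (-6 + d)/(-7 + B)) (U(d, B) = 4*(-7 + (-6 + d)/(B - 7))/(-14 + (-6 + d)/(B - 7)) = 4*(-7 + (-6 + d)/(-7 + B))/(-14 + (-6 + d)/(-7 + B)))
1/(2237 + U(l(10), 99)) = 1/(2237 + 4*(-43 - 1*10 + 7*99)/(-92 - 1*10 + 14*99)) = 1/(2237 + 4*(-43 - 10 + 693)/(-92 - 10 + 1386)) = 1/(2237 + 4*640/1284) = 1/(2237 + 4*(1/1284)*640) = 1/(2237 + 640/321) = 1/(718717/321) = 321/718717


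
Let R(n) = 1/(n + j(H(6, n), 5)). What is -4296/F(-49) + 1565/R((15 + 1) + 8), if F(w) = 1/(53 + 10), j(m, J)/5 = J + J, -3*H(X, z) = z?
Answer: -154838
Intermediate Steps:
H(X, z) = -z/3
j(m, J) = 10*J (j(m, J) = 5*(J + J) = 5*(2*J) = 10*J)
F(w) = 1/63
R(n) = 1/(50 + n) (R(n) = 1/(n + 10*5) = 1/(n + 50) = 1/(50 + n))
-4296/F(-49) + 1565/R((15 + 1) + 8) = -4296/1/63 + 1565/(1/(50 + ((15 + 1) + 8))) = -4296*63 + 1565/(1/(50 + (16 + 8))) = -270648 + 1565/(1/(50 + 24)) = -270648 + 1565/(1/74) = -270648 + 1565*74 = -270648 + 115810 = -154838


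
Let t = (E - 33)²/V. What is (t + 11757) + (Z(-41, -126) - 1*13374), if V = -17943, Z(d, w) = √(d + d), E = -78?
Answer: -9675384/5981 + I*√82 ≈ -1617.7 + 9.0554*I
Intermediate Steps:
Z(d, w) = √2*√d (Z(d, w) = √(2*d) = √2*√d)
t = -4107/5981 (t = (-78 - 33)²/(-17943) = (-111)²*(-1/17943) = 12321*(-1/17943) = -4107/5981 ≈ -0.68667)
(t + 11757) + (Z(-41, -126) - 1*13374) = (-4107/5981 + 11757) + (√2*√(-41) - 1*13374) = 70314510/5981 + (√2*(I*√41) - 13374) = 70314510/5981 + (I*√82 - 13374) = 70314510/5981 + (-13374 + I*√82) = -9675384/5981 + I*√82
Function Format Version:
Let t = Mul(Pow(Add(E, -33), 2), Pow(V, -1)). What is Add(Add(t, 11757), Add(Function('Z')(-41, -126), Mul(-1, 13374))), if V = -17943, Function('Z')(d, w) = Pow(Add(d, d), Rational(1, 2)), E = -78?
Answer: Add(Rational(-9675384, 5981), Mul(I, Pow(82, Rational(1, 2)))) ≈ Add(-1617.7, Mul(9.0554, I))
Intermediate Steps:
Function('Z')(d, w) = Mul(Pow(2, Rational(1, 2)), Pow(d, Rational(1, 2))) (Function('Z')(d, w) = Pow(Mul(2, d), Rational(1, 2)) = Mul(Pow(2, Rational(1, 2)), Pow(d, Rational(1, 2))))
t = Rational(-4107, 5981) (t = Mul(Pow(Add(-78, -33), 2), Pow(-17943, -1)) = Mul(Pow(-111, 2), Rational(-1, 17943)) = Mul(12321, Rational(-1, 17943)) = Rational(-4107, 5981) ≈ -0.68667)
Add(Add(t, 11757), Add(Function('Z')(-41, -126), Mul(-1, 13374))) = Add(Add(Rational(-4107, 5981), 11757), Add(Mul(Pow(2, Rational(1, 2)), Pow(-41, Rational(1, 2))), Mul(-1, 13374))) = Add(Rational(70314510, 5981), Add(Mul(Pow(2, Rational(1, 2)), Mul(I, Pow(41, Rational(1, 2)))), -13374)) = Add(Rational(70314510, 5981), Add(Mul(I, Pow(82, Rational(1, 2))), -13374)) = Add(Rational(70314510, 5981), Add(-13374, Mul(I, Pow(82, Rational(1, 2))))) = Add(Rational(-9675384, 5981), Mul(I, Pow(82, Rational(1, 2))))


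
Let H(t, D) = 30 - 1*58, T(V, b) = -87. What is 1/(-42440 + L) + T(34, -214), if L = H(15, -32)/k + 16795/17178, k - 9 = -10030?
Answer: -635577292063305/7305484137041 ≈ -87.000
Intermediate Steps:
k = -10021 (k = 9 - 10030 = -10021)
H(t, D) = -28 (H(t, D) = 30 - 58 = -28)
L = 168783679/172140738 (L = -28/(-10021) + 16795/17178 = -28*(-1/10021) + 16795*(1/17178) = 28/10021 + 16795/17178 = 168783679/172140738 ≈ 0.98050)
1/(-42440 + L) + T(34, -214) = 1/(-42440 + 168783679/172140738) - 87 = 1/(-7305484137041/172140738) - 87 = -172140738/7305484137041 - 87 = -635577292063305/7305484137041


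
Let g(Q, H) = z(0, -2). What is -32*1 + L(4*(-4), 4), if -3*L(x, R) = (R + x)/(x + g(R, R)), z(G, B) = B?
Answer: -290/9 ≈ -32.222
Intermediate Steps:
g(Q, H) = -2
L(x, R) = -(R + x)/(3*(-2 + x)) (L(x, R) = -(R + x)/(3*(x - 2)) = -(R + x)/(3*(-2 + x)))
-32*1 + L(4*(-4), 4) = -32*1 + (-1*4 - 4*(-4))/(3*(-2 + 4*(-4))) = -32 + (-4 - 1*(-16))/(3*(-2 - 16)) = -32 + (⅓)*(-4 + 16)/(-18) = -32 + (⅓)*(-1/18)*12 = -32 - 2/9 = -290/9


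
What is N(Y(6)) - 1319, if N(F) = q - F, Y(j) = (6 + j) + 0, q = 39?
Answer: -1292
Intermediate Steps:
Y(j) = 6 + j
N(F) = 39 - F
N(Y(6)) - 1319 = (39 - (6 + 6)) - 1319 = (39 - 1*12) - 1319 = (39 - 12) - 1319 = 27 - 1319 = -1292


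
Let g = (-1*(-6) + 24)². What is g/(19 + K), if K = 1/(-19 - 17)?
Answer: 32400/683 ≈ 47.438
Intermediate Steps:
K = -1/36 (K = 1/(-36) = -1/36 ≈ -0.027778)
g = 900 (g = (6 + 24)² = 30² = 900)
g/(19 + K) = 900/(19 - 1/36) = 900/(683/36) = 900*(36/683) = 32400/683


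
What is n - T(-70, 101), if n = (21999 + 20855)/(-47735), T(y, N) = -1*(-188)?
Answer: -9017034/47735 ≈ -188.90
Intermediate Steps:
T(y, N) = 188
n = -42854/47735 (n = 42854*(-1/47735) = -42854/47735 ≈ -0.89775)
n - T(-70, 101) = -42854/47735 - 1*188 = -42854/47735 - 188 = -9017034/47735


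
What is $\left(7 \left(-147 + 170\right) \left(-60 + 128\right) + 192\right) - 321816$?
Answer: $-310676$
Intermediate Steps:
$\left(7 \left(-147 + 170\right) \left(-60 + 128\right) + 192\right) - 321816 = \left(7 \cdot 23 \cdot 68 + 192\right) - 321816 = \left(7 \cdot 1564 + 192\right) - 321816 = \left(10948 + 192\right) - 321816 = 11140 - 321816 = -310676$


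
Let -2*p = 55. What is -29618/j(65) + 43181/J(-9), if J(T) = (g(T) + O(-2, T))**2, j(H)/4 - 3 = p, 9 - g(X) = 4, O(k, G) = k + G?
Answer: 2648993/1764 ≈ 1501.7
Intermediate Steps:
p = -55/2 (p = -1/2*55 = -55/2 ≈ -27.500)
O(k, G) = G + k
g(X) = 5 (g(X) = 9 - 1*4 = 9 - 4 = 5)
j(H) = -98 (j(H) = 12 + 4*(-55/2) = 12 - 110 = -98)
J(T) = (3 + T)**2 (J(T) = (5 + (T - 2))**2 = (5 + (-2 + T))**2 = (3 + T)**2)
-29618/j(65) + 43181/J(-9) = -29618/(-98) + 43181/((3 - 9)**2) = -29618*(-1/98) + 43181/((-6)**2) = 14809/49 + 43181/36 = 2648993/1764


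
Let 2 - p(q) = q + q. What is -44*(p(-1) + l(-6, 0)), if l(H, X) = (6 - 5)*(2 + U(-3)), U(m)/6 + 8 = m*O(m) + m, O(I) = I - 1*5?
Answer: -3696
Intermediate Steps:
O(I) = -5 + I (O(I) = I - 5 = -5 + I)
U(m) = -48 + 6*m + 6*m*(-5 + m) (U(m) = -48 + 6*(m*(-5 + m) + m) = -48 + 6*(m + m*(-5 + m)) = -48 + (6*m + 6*m*(-5 + m)) = -48 + 6*m + 6*m*(-5 + m))
l(H, X) = 80 (l(H, X) = (6 - 5)*(2 + (-48 + 6*(-3) + 6*(-3)*(-5 - 3))) = 1*(2 + (-48 - 18 + 6*(-3)*(-8))) = 1*(2 + (-48 - 18 + 144)) = 1*(2 + 78) = 1*80 = 80)
p(q) = 2 - 2*q (p(q) = 2 - (q + q) = 2 - 2*q)
-44*(p(-1) + l(-6, 0)) = -44*((2 - 2*(-1)) + 80) = -44*((2 + 2) + 80) = -44*(4 + 80) = -44*84 = -3696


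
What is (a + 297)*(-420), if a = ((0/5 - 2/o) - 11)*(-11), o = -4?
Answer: -173250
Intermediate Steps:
a = 231/2 (a = ((0/5 - 2/(-4)) - 11)*(-11) = ((0*(1/5) - 2*(-1/4)) - 11)*(-11) = ((0 + 1/2) - 11)*(-11) = (1/2 - 11)*(-11) = -21/2*(-11) = 231/2 ≈ 115.50)
(a + 297)*(-420) = (231/2 + 297)*(-420) = (825/2)*(-420) = -173250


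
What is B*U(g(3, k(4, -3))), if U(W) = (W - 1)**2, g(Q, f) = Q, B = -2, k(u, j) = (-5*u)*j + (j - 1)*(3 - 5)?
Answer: -8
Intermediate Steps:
k(u, j) = 2 - 2*j - 5*j*u (k(u, j) = -5*j*u + (-1 + j)*(-2) = -5*j*u + (2 - 2*j) = 2 - 2*j - 5*j*u)
U(W) = (-1 + W)**2
B*U(g(3, k(4, -3))) = -2*(-1 + 3)**2 = -2*2**2 = -2*4 = -8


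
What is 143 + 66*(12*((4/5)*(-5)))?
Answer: -3025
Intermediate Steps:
143 + 66*(12*((4/5)*(-5))) = 143 + 66*(12*((4*(⅕))*(-5))) = 143 + 66*(12*((⅘)*(-5))) = 143 + 66*(12*(-4)) = 143 + 66*(-48) = 143 - 3168 = -3025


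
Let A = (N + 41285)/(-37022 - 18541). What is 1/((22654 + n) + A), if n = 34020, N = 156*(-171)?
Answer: 55563/3148962853 ≈ 1.7645e-5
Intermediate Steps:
N = -26676
A = -14609/55563 (A = (-26676 + 41285)/(-37022 - 18541) = 14609/(-55563) = 14609*(-1/55563) = -14609/55563 ≈ -0.26293)
1/((22654 + n) + A) = 1/((22654 + 34020) - 14609/55563) = 1/(56674 - 14609/55563) = 1/(3148962853/55563) = 55563/3148962853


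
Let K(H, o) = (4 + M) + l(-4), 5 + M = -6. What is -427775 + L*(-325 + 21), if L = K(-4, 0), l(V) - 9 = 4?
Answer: -429599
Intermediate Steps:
M = -11 (M = -5 - 6 = -11)
l(V) = 13 (l(V) = 9 + 4 = 13)
K(H, o) = 6 (K(H, o) = (4 - 11) + 13 = -7 + 13 = 6)
L = 6
-427775 + L*(-325 + 21) = -427775 + 6*(-325 + 21) = -427775 + 6*(-304) = -427775 - 1824 = -429599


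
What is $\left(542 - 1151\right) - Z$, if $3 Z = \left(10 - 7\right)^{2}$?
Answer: $-612$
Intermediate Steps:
$Z = 3$ ($Z = \frac{\left(10 - 7\right)^{2}}{3} = \frac{3^{2}}{3} = \frac{1}{3} \cdot 9 = 3$)
$\left(542 - 1151\right) - Z = \left(542 - 1151\right) - 3 = -609 - 3 = -612$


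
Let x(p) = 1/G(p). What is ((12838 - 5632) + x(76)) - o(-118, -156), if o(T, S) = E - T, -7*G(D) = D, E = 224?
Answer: 521657/76 ≈ 6863.9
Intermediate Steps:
G(D) = -D/7
o(T, S) = 224 - T
x(p) = -7/p (x(p) = 1/(-p/7) = -7/p)
((12838 - 5632) + x(76)) - o(-118, -156) = ((12838 - 5632) - 7/76) - (224 - 1*(-118)) = (7206 - 7*1/76) - (224 + 118) = (7206 - 7/76) - 1*342 = 547649/76 - 342 = 521657/76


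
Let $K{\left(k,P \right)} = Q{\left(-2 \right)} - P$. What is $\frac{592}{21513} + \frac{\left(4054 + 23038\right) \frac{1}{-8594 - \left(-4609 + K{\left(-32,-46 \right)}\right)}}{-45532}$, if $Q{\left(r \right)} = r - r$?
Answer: $\frac{27309552365}{987121272849} \approx 0.027666$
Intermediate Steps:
$Q{\left(r \right)} = 0$
$K{\left(k,P \right)} = - P$ ($K{\left(k,P \right)} = 0 - P = - P$)
$\frac{592}{21513} + \frac{\left(4054 + 23038\right) \frac{1}{-8594 - \left(-4609 + K{\left(-32,-46 \right)}\right)}}{-45532} = \frac{592}{21513} + \frac{\left(4054 + 23038\right) \frac{1}{-8594 + \left(4609 - \left(-1\right) \left(-46\right)\right)}}{-45532} = 592 \cdot \frac{1}{21513} + \frac{27092}{-8594 + \left(4609 - 46\right)} \left(- \frac{1}{45532}\right) = \frac{592}{21513} + \frac{27092}{-8594 + \left(4609 - 46\right)} \left(- \frac{1}{45532}\right) = \frac{592}{21513} + \frac{27092}{-8594 + 4563} \left(- \frac{1}{45532}\right) = \frac{592}{21513} + \frac{27092}{-4031} \left(- \frac{1}{45532}\right) = \frac{592}{21513} + 27092 \left(- \frac{1}{4031}\right) \left(- \frac{1}{45532}\right) = \frac{592}{21513} - - \frac{6773}{45884873} = \frac{592}{21513} + \frac{6773}{45884873} = \frac{27309552365}{987121272849}$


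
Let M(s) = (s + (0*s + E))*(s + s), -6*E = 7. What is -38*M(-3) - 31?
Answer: -981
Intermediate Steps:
E = -7/6 (E = -⅙*7 = -7/6 ≈ -1.1667)
M(s) = 2*s*(-7/6 + s) (M(s) = (s + (0*s - 7/6))*(s + s) = (s + (0 - 7/6))*(2*s) = (s - 7/6)*(2*s) = (-7/6 + s)*(2*s) = 2*s*(-7/6 + s))
-38*M(-3) - 31 = -38*(-3)*(-7 + 6*(-3))/3 - 31 = -38*(-3)*(-7 - 18)/3 - 31 = -38*(-3)*(-25)/3 - 31 = -38*25 - 31 = -950 - 31 = -981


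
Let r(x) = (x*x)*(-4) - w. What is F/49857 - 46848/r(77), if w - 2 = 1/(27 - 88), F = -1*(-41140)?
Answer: 201998973476/72132958029 ≈ 2.8004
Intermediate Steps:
F = 41140
w = 121/61 (w = 2 + 1/(27 - 88) = 2 + 1/(-61) = 2 - 1/61 = 121/61 ≈ 1.9836)
r(x) = -121/61 - 4*x**2 (r(x) = (x*x)*(-4) - 1*121/61 = x**2*(-4) - 121/61 = -4*x**2 - 121/61 = -121/61 - 4*x**2)
F/49857 - 46848/r(77) = 41140/49857 - 46848/(-121/61 - 4*77**2) = 41140*(1/49857) - 46848/(-121/61 - 4*5929) = 41140/49857 - 46848/(-121/61 - 23716) = 41140/49857 - 46848/(-1446797/61) = 41140/49857 - 46848*(-61/1446797) = 41140/49857 + 2857728/1446797 = 201998973476/72132958029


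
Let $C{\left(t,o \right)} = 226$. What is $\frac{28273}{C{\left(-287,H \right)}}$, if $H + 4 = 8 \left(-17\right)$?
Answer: $\frac{28273}{226} \approx 125.1$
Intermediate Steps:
$H = -140$ ($H = -4 + 8 \left(-17\right) = -4 - 136 = -140$)
$\frac{28273}{C{\left(-287,H \right)}} = \frac{28273}{226}$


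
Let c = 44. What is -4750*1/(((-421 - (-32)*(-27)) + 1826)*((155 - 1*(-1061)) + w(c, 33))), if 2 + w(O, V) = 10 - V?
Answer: -4750/644331 ≈ -0.0073720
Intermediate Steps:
w(O, V) = 8 - V (w(O, V) = -2 + (10 - V) = 8 - V)
-4750*1/(((-421 - (-32)*(-27)) + 1826)*((155 - 1*(-1061)) + w(c, 33))) = -4750*1/(((-421 - (-32)*(-27)) + 1826)*((155 - 1*(-1061)) + (8 - 1*33))) = -4750*1/(((-421 - 1*864) + 1826)*((155 + 1061) + (8 - 33))) = -4750*1/((1216 - 25)*((-421 - 864) + 1826)) = -4750*1/(1191*(-1285 + 1826)) = -4750/(541*1191) = -4750/644331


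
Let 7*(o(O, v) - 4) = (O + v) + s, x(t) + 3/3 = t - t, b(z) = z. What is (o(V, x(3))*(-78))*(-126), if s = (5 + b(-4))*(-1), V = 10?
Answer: 50544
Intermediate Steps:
x(t) = -1 (x(t) = -1 + (t - t) = -1 + 0 = -1)
s = -1 (s = (5 - 4)*(-1) = 1*(-1) = -1)
o(O, v) = 27/7 + O/7 + v/7 (o(O, v) = 4 + ((O + v) - 1)/7 = 4 + (-1 + O + v)/7 = 4 + (-⅐ + O/7 + v/7) = 27/7 + O/7 + v/7)
(o(V, x(3))*(-78))*(-126) = ((27/7 + (⅐)*10 + (⅐)*(-1))*(-78))*(-126) = ((27/7 + 10/7 - ⅐)*(-78))*(-126) = ((36/7)*(-78))*(-126) = -2808/7*(-126) = 50544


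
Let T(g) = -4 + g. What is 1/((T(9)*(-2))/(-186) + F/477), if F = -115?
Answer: -14787/2770 ≈ -5.3383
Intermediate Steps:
1/((T(9)*(-2))/(-186) + F/477) = 1/(((-4 + 9)*(-2))/(-186) - 115/477) = 1/((5*(-2))*(-1/186) - 115*1/477) = 1/(-10*(-1/186) - 115/477) = 1/(5/93 - 115/477) = 1/(-2770/14787) = -14787/2770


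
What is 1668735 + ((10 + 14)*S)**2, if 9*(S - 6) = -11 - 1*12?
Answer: 15080119/9 ≈ 1.6756e+6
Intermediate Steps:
S = 31/9 (S = 6 + (-11 - 1*12)/9 = 6 + (-11 - 12)/9 = 6 + (1/9)*(-23) = 6 - 23/9 = 31/9 ≈ 3.4444)
1668735 + ((10 + 14)*S)**2 = 1668735 + ((10 + 14)*(31/9))**2 = 1668735 + (24*(31/9))**2 = 1668735 + (248/3)**2 = 1668735 + 61504/9 = 15080119/9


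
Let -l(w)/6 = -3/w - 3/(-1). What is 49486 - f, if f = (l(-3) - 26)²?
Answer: 46986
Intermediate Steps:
l(w) = -18 + 18/w (l(w) = -6*(-3/w - 3/(-1)) = -6*(-3/w - 3*(-1)) = -6*(-3/w + 3) = -6*(3 - 3/w) = -18 + 18/w)
f = 2500 (f = ((-18 + 18/(-3)) - 26)² = ((-18 + 18*(-⅓)) - 26)² = ((-18 - 6) - 26)² = (-24 - 26)² = (-50)² = 2500)
49486 - f = 49486 - 1*2500 = 49486 - 2500 = 46986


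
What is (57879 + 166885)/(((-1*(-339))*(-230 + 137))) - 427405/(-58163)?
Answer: 401848903/1833704901 ≈ 0.21915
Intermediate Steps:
(57879 + 166885)/(((-1*(-339))*(-230 + 137))) - 427405/(-58163) = 224764/((339*(-93))) - 427405*(-1/58163) = 224764/(-31527) + 427405/58163 = 224764*(-1/31527) + 427405/58163 = -224764/31527 + 427405/58163 = 401848903/1833704901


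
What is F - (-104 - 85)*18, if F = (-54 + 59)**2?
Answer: 3427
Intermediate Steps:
F = 25 (F = 5**2 = 25)
F - (-104 - 85)*18 = 25 - (-104 - 85)*18 = 25 - (-189)*18 = 25 - 1*(-3402) = 25 + 3402 = 3427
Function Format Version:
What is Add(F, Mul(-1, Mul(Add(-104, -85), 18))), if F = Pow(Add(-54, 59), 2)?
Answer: 3427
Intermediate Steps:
F = 25 (F = Pow(5, 2) = 25)
Add(F, Mul(-1, Mul(Add(-104, -85), 18))) = Add(25, Mul(-1, Mul(Add(-104, -85), 18))) = Add(25, Mul(-1, Mul(-189, 18))) = Add(25, Mul(-1, -3402)) = Add(25, 3402) = 3427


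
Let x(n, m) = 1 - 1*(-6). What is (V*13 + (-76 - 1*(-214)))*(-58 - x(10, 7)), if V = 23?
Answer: -28405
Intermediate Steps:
x(n, m) = 7 (x(n, m) = 1 + 6 = 7)
(V*13 + (-76 - 1*(-214)))*(-58 - x(10, 7)) = (23*13 + (-76 - 1*(-214)))*(-58 - 1*7) = (299 + (-76 + 214))*(-58 - 7) = (299 + 138)*(-65) = 437*(-65) = -28405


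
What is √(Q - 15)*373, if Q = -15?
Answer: 373*I*√30 ≈ 2043.0*I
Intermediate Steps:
√(Q - 15)*373 = √(-15 - 15)*373 = √(-30)*373 = (I*√30)*373 = 373*I*√30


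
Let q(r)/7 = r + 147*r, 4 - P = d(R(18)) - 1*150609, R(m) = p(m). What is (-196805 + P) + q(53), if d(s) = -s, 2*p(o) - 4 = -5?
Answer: 17431/2 ≈ 8715.5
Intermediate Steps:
p(o) = -1/2 (p(o) = 2 + (1/2)*(-5) = 2 - 5/2 = -1/2)
R(m) = -1/2
P = 301225/2 (P = 4 - (-1*(-1/2) - 1*150609) = 4 - (1/2 - 150609) = 4 - 1*(-301217/2) = 4 + 301217/2 = 301225/2 ≈ 1.5061e+5)
q(r) = 1036*r (q(r) = 7*(r + 147*r) = 7*(148*r) = 1036*r)
(-196805 + P) + q(53) = (-196805 + 301225/2) + 1036*53 = -92385/2 + 54908 = 17431/2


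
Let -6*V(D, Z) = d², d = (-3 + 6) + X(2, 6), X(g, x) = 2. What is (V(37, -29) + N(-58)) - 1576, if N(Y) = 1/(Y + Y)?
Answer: -549901/348 ≈ -1580.2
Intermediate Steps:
N(Y) = 1/(2*Y)
d = 5 (d = (-3 + 6) + 2 = 3 + 2 = 5)
V(D, Z) = -25/6 (V(D, Z) = -⅙*5² = -⅙*25 = -25/6)
(V(37, -29) + N(-58)) - 1576 = (-25/6 + (½)/(-58)) - 1576 = (-25/6 + (½)*(-1/58)) - 1576 = (-25/6 - 1/116) - 1576 = -1453/348 - 1576 = -549901/348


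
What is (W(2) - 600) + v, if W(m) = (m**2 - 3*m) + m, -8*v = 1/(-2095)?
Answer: -10055999/16760 ≈ -600.00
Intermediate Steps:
v = 1/16760 (v = -1/8/(-2095) = -1/8*(-1/2095) = 1/16760 ≈ 5.9666e-5)
W(m) = m**2 - 2*m
(W(2) - 600) + v = (2*(-2 + 2) - 600) + 1/16760 = (2*0 - 600) + 1/16760 = (0 - 600) + 1/16760 = -600 + 1/16760 = -10055999/16760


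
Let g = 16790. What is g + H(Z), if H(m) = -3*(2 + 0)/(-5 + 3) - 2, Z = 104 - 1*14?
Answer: 16791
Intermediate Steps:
Z = 90 (Z = 104 - 14 = 90)
H(m) = 1 (H(m) = -6/(-2) - 2 = -6*(-1)/2 - 2 = -3*(-1) - 2 = 3 - 2 = 1)
g + H(Z) = 16790 + 1 = 16791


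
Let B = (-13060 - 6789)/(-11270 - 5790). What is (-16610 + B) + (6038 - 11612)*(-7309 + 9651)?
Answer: -222989841231/17060 ≈ -1.3071e+7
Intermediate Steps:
B = 19849/17060 (B = -19849/(-17060) = -19849*(-1/17060) = 19849/17060 ≈ 1.1635)
(-16610 + B) + (6038 - 11612)*(-7309 + 9651) = (-16610 + 19849/17060) + (6038 - 11612)*(-7309 + 9651) = -283346751/17060 - 5574*2342 = -283346751/17060 - 13054308 = -222989841231/17060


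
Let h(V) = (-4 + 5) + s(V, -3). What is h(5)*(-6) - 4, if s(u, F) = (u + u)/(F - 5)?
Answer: -5/2 ≈ -2.5000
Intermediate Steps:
s(u, F) = 2*u/(-5 + F) (s(u, F) = (2*u)/(-5 + F) = 2*u/(-5 + F))
h(V) = 1 - V/4 (h(V) = (-4 + 5) + 2*V/(-5 - 3) = 1 + 2*V/(-8) = 1 + 2*V*(-⅛) = 1 - V/4)
h(5)*(-6) - 4 = (1 - ¼*5)*(-6) - 4 = (1 - 5/4)*(-6) - 4 = -¼*(-6) - 4 = 3/2 - 4 = -5/2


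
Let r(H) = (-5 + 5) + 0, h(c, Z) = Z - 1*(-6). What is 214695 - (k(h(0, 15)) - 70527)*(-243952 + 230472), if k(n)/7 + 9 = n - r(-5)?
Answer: -949356945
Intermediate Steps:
h(c, Z) = 6 + Z (h(c, Z) = Z + 6 = 6 + Z)
r(H) = 0 (r(H) = 0 + 0 = 0)
k(n) = -63 + 7*n (k(n) = -63 + 7*(n - 1*0) = -63 + 7*(n + 0) = -63 + 7*n)
214695 - (k(h(0, 15)) - 70527)*(-243952 + 230472) = 214695 - ((-63 + 7*(6 + 15)) - 70527)*(-243952 + 230472) = 214695 - ((-63 + 7*21) - 70527)*(-13480) = 214695 - ((-63 + 147) - 70527)*(-13480) = 214695 - (84 - 70527)*(-13480) = 214695 - (-70443)*(-13480) = 214695 - 1*949571640 = 214695 - 949571640 = -949356945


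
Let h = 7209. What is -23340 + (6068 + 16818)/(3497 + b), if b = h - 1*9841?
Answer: -20166214/865 ≈ -23314.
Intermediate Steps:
b = -2632 (b = 7209 - 1*9841 = 7209 - 9841 = -2632)
-23340 + (6068 + 16818)/(3497 + b) = -23340 + (6068 + 16818)/(3497 - 2632) = -23340 + 22886/865 = -20166214/865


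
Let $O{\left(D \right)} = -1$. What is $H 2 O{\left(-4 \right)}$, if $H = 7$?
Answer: $-14$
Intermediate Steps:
$H 2 O{\left(-4 \right)} = 7 \cdot 2 \left(-1\right) = 14 \left(-1\right) = -14$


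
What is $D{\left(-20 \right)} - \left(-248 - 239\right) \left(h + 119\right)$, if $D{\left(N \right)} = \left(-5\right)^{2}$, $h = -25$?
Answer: $45803$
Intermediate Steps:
$D{\left(N \right)} = 25$
$D{\left(-20 \right)} - \left(-248 - 239\right) \left(h + 119\right) = 25 - \left(-248 - 239\right) \left(-25 + 119\right) = 25 - \left(-487\right) 94 = 25 - -45778 = 25 + 45778 = 45803$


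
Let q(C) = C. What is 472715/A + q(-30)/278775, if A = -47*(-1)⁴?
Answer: -8785408369/873495 ≈ -10058.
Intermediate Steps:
A = -47 (A = -47*1 = -47)
472715/A + q(-30)/278775 = 472715/(-47) - 30/278775 = 472715*(-1/47) - 30*1/278775 = -472715/47 - 2/18585 = -8785408369/873495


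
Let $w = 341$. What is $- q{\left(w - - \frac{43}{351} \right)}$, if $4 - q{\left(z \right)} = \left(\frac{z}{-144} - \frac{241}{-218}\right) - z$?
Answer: $- \frac{954171251}{2754648} \approx -346.39$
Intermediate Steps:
$q{\left(z \right)} = \frac{631}{218} + \frac{145 z}{144}$ ($q{\left(z \right)} = 4 - \left(\left(\frac{z}{-144} - \frac{241}{-218}\right) - z\right) = 4 - \left(\left(z \left(- \frac{1}{144}\right) - - \frac{241}{218}\right) - z\right) = 4 - \left(\left(- \frac{z}{144} + \frac{241}{218}\right) - z\right) = 4 - \left(\left(\frac{241}{218} - \frac{z}{144}\right) - z\right) = 4 - \left(\frac{241}{218} - \frac{145 z}{144}\right) = 4 + \left(- \frac{241}{218} + \frac{145 z}{144}\right) = \frac{631}{218} + \frac{145 z}{144}$)
$- q{\left(w - - \frac{43}{351} \right)} = - (\frac{631}{218} + \frac{145 \left(341 - - \frac{43}{351}\right)}{144}) = - (\frac{631}{218} + \frac{145 \left(341 + \frac{43}{351}\right)}{144}) = - (\frac{631}{218} + \frac{145}{144} \cdot \frac{119734}{351}) = - (\frac{631}{218} + \frac{8680715}{25272}) = \left(-1\right) \frac{954171251}{2754648} = - \frac{954171251}{2754648}$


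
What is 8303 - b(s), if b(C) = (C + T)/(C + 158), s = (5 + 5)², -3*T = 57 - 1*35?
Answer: 3213122/387 ≈ 8302.6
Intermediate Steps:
T = -22/3 (T = -(57 - 1*35)/3 = -(57 - 35)/3 = -⅓*22 = -22/3 ≈ -7.3333)
s = 100 (s = 10² = 100)
b(C) = (-22/3 + C)/(158 + C) (b(C) = (C - 22/3)/(C + 158) = (-22/3 + C)/(158 + C))
8303 - b(s) = 8303 - (-22/3 + 100)/(158 + 100) = 8303 - 278/(258*3) = 8303 - 1*139/387 = 8303 - 139/387 = 3213122/387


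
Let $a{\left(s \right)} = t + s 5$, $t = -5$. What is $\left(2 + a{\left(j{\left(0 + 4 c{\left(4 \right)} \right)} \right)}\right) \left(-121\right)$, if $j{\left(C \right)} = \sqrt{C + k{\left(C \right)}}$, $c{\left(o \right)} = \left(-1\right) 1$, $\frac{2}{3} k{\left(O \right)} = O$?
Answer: $363 - 605 i \sqrt{10} \approx 363.0 - 1913.2 i$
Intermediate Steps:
$k{\left(O \right)} = \frac{3 O}{2}$
$c{\left(o \right)} = -1$
$j{\left(C \right)} = \frac{\sqrt{10} \sqrt{C}}{2}$ ($j{\left(C \right)} = \sqrt{C + \frac{3 C}{2}} = \sqrt{\frac{5 C}{2}} = \frac{\sqrt{10} \sqrt{C}}{2}$)
$a{\left(s \right)} = -5 + 5 s$ ($a{\left(s \right)} = -5 + s 5 = -5 + 5 s$)
$\left(2 + a{\left(j{\left(0 + 4 c{\left(4 \right)} \right)} \right)}\right) \left(-121\right) = \left(2 - \left(5 - 5 \frac{\sqrt{10} \sqrt{0 + 4 \left(-1\right)}}{2}\right)\right) \left(-121\right) = \left(2 - \left(5 - 5 \frac{\sqrt{10} \sqrt{0 - 4}}{2}\right)\right) \left(-121\right) = \left(2 - \left(5 - 5 \frac{\sqrt{10} \sqrt{-4}}{2}\right)\right) \left(-121\right) = \left(2 - \left(5 - 5 \frac{\sqrt{10} \cdot 2 i}{2}\right)\right) \left(-121\right) = \left(2 - \left(5 - 5 i \sqrt{10}\right)\right) \left(-121\right) = \left(-3 + 5 i \sqrt{10}\right) \left(-121\right) = 363 - 605 i \sqrt{10}$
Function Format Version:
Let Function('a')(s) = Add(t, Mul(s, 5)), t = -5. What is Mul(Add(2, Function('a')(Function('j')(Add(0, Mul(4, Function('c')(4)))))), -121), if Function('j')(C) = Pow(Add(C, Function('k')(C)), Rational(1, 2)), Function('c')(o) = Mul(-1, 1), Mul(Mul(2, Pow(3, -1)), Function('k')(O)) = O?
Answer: Add(363, Mul(-605, I, Pow(10, Rational(1, 2)))) ≈ Add(363.00, Mul(-1913.2, I))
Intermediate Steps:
Function('k')(O) = Mul(Rational(3, 2), O)
Function('c')(o) = -1
Function('j')(C) = Mul(Rational(1, 2), Pow(10, Rational(1, 2)), Pow(C, Rational(1, 2))) (Function('j')(C) = Pow(Add(C, Mul(Rational(3, 2), C)), Rational(1, 2)) = Pow(Mul(Rational(5, 2), C), Rational(1, 2)) = Mul(Rational(1, 2), Pow(10, Rational(1, 2)), Pow(C, Rational(1, 2))))
Function('a')(s) = Add(-5, Mul(5, s)) (Function('a')(s) = Add(-5, Mul(s, 5)) = Add(-5, Mul(5, s)))
Mul(Add(2, Function('a')(Function('j')(Add(0, Mul(4, Function('c')(4)))))), -121) = Mul(Add(2, Add(-5, Mul(5, Mul(Rational(1, 2), Pow(10, Rational(1, 2)), Pow(Add(0, Mul(4, -1)), Rational(1, 2)))))), -121) = Mul(Add(2, Add(-5, Mul(5, Mul(Rational(1, 2), Pow(10, Rational(1, 2)), Pow(Add(0, -4), Rational(1, 2)))))), -121) = Mul(Add(2, Add(-5, Mul(5, Mul(Rational(1, 2), Pow(10, Rational(1, 2)), Pow(-4, Rational(1, 2)))))), -121) = Mul(Add(2, Add(-5, Mul(5, Mul(Rational(1, 2), Pow(10, Rational(1, 2)), Mul(2, I))))), -121) = Mul(Add(2, Add(-5, Mul(5, Mul(I, Pow(10, Rational(1, 2)))))), -121) = Mul(Add(2, Add(-5, Mul(5, I, Pow(10, Rational(1, 2))))), -121) = Mul(Add(-3, Mul(5, I, Pow(10, Rational(1, 2)))), -121) = Add(363, Mul(-605, I, Pow(10, Rational(1, 2))))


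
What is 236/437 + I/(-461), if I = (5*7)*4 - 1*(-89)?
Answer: 8723/201457 ≈ 0.043300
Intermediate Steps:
I = 229 (I = 35*4 + 89 = 140 + 89 = 229)
236/437 + I/(-461) = 236/437 + 229/(-461) = 236*(1/437) + 229*(-1/461) = 236/437 - 229/461 = 8723/201457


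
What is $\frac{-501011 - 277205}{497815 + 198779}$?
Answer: $- \frac{389108}{348297} \approx -1.1172$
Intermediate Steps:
$\frac{-501011 - 277205}{497815 + 198779} = - \frac{778216}{696594} = \left(-778216\right) \frac{1}{696594} = - \frac{389108}{348297}$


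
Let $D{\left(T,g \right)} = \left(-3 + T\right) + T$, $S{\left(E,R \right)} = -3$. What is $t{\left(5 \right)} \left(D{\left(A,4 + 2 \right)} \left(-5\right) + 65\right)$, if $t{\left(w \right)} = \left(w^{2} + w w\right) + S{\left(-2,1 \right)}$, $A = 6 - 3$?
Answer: $2350$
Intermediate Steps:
$A = 3$
$t{\left(w \right)} = -3 + 2 w^{2}$ ($t{\left(w \right)} = \left(w^{2} + w w\right) - 3 = \left(w^{2} + w^{2}\right) - 3 = 2 w^{2} - 3 = -3 + 2 w^{2}$)
$D{\left(T,g \right)} = -3 + 2 T$
$t{\left(5 \right)} \left(D{\left(A,4 + 2 \right)} \left(-5\right) + 65\right) = \left(-3 + 2 \cdot 5^{2}\right) \left(\left(-3 + 2 \cdot 3\right) \left(-5\right) + 65\right) = \left(-3 + 2 \cdot 25\right) \left(\left(-3 + 6\right) \left(-5\right) + 65\right) = \left(-3 + 50\right) \left(3 \left(-5\right) + 65\right) = 47 \left(-15 + 65\right) = 47 \cdot 50 = 2350$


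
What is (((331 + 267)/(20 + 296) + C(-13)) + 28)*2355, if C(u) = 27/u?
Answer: 134548215/2054 ≈ 65505.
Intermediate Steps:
(((331 + 267)/(20 + 296) + C(-13)) + 28)*2355 = (((331 + 267)/(20 + 296) + 27/(-13)) + 28)*2355 = ((598/316 + 27*(-1/13)) + 28)*2355 = ((598*(1/316) - 27/13) + 28)*2355 = ((299/158 - 27/13) + 28)*2355 = (-379/2054 + 28)*2355 = (57133/2054)*2355 = 134548215/2054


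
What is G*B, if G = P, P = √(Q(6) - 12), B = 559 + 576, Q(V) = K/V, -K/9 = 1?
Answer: 3405*I*√6/2 ≈ 4170.3*I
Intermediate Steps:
K = -9 (K = -9*1 = -9)
Q(V) = -9/V
B = 1135
P = 3*I*√6/2 (P = √(-9/6 - 12) = √(-9*⅙ - 12) = √(-3/2 - 12) = √(-27/2) = 3*I*√6/2 ≈ 3.6742*I)
G = 3*I*√6/2 ≈ 3.6742*I
G*B = (3*I*√6/2)*1135 = 3405*I*√6/2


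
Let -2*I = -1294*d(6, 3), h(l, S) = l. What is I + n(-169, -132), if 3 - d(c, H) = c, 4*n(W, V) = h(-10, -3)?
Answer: -3887/2 ≈ -1943.5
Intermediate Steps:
n(W, V) = -5/2 (n(W, V) = (¼)*(-10) = -5/2)
d(c, H) = 3 - c
I = -1941 (I = -(-647)*(3 - 1*6) = -(-647)*(3 - 6) = -(-647)*(-3) = -½*3882 = -1941)
I + n(-169, -132) = -1941 - 5/2 = -3887/2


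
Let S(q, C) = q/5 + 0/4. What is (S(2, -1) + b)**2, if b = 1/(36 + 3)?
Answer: 6889/38025 ≈ 0.18117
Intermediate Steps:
b = 1/39 ≈ 0.025641
S(q, C) = q/5 (S(q, C) = q*(1/5) + 0*(1/4) = q/5 + 0 = q/5)
(S(2, -1) + b)**2 = ((1/5)*2 + 1/39)**2 = (2/5 + 1/39)**2 = (83/195)**2 = 6889/38025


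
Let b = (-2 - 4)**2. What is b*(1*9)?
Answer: 324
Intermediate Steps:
b = 36 (b = (-6)**2 = 36)
b*(1*9) = 36*(1*9) = 36*9 = 324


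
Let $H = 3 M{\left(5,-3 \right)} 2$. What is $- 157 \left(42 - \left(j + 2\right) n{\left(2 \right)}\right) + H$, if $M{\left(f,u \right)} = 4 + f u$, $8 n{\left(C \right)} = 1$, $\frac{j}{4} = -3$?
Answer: $- \frac{27425}{4} \approx -6856.3$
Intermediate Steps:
$j = -12$ ($j = 4 \left(-3\right) = -12$)
$n{\left(C \right)} = \frac{1}{8}$ ($n{\left(C \right)} = \frac{1}{8} \cdot 1 = \frac{1}{8}$)
$H = -66$ ($H = 3 \left(4 + 5 \left(-3\right)\right) 2 = 3 \left(4 - 15\right) 2 = 3 \left(-11\right) 2 = \left(-33\right) 2 = -66$)
$- 157 \left(42 - \left(j + 2\right) n{\left(2 \right)}\right) + H = - 157 \left(42 - \left(-12 + 2\right) \frac{1}{8}\right) - 66 = - 157 \left(42 - \left(-10\right) \frac{1}{8}\right) - 66 = - 157 \left(42 - - \frac{5}{4}\right) - 66 = - 157 \left(42 + \frac{5}{4}\right) - 66 = \left(-157\right) \frac{173}{4} - 66 = - \frac{27161}{4} - 66 = - \frac{27425}{4}$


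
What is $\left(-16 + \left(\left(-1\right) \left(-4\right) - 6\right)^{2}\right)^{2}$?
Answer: $144$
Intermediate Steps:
$\left(-16 + \left(\left(-1\right) \left(-4\right) - 6\right)^{2}\right)^{2} = \left(-16 + \left(4 - 6\right)^{2}\right)^{2} = \left(-16 + \left(-2\right)^{2}\right)^{2} = \left(-16 + 4\right)^{2} = \left(-12\right)^{2} = 144$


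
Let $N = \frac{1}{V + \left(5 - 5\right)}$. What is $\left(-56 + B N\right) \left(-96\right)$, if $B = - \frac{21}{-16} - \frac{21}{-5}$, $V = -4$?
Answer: $\frac{55083}{10} \approx 5508.3$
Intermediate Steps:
$B = \frac{441}{80}$ ($B = \left(-21\right) \left(- \frac{1}{16}\right) - - \frac{21}{5} = \frac{21}{16} + \frac{21}{5} = \frac{441}{80} \approx 5.5125$)
$N = - \frac{1}{4}$ ($N = \frac{1}{-4 + \left(5 - 5\right)} = \frac{1}{-4 + 0} = \frac{1}{-4} = - \frac{1}{4} \approx -0.25$)
$\left(-56 + B N\right) \left(-96\right) = \left(-56 + \frac{441}{80} \left(- \frac{1}{4}\right)\right) \left(-96\right) = \left(-56 - \frac{441}{320}\right) \left(-96\right) = \left(- \frac{18361}{320}\right) \left(-96\right) = \frac{55083}{10}$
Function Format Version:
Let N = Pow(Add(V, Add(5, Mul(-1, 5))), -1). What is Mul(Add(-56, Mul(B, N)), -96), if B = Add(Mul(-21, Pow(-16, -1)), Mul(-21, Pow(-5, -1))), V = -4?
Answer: Rational(55083, 10) ≈ 5508.3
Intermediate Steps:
B = Rational(441, 80) (B = Add(Mul(-21, Rational(-1, 16)), Mul(-21, Rational(-1, 5))) = Add(Rational(21, 16), Rational(21, 5)) = Rational(441, 80) ≈ 5.5125)
N = Rational(-1, 4) (N = Pow(Add(-4, Add(5, Mul(-1, 5))), -1) = Pow(Add(-4, Add(5, -5)), -1) = Pow(Add(-4, 0), -1) = Pow(-4, -1) = Rational(-1, 4) ≈ -0.25000)
Mul(Add(-56, Mul(B, N)), -96) = Mul(Add(-56, Mul(Rational(441, 80), Rational(-1, 4))), -96) = Mul(Add(-56, Rational(-441, 320)), -96) = Mul(Rational(-18361, 320), -96) = Rational(55083, 10)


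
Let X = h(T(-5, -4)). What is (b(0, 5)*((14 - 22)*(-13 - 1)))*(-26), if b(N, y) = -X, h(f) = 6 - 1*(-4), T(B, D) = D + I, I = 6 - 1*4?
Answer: 29120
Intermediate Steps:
I = 2 (I = 6 - 4 = 2)
T(B, D) = 2 + D (T(B, D) = D + 2 = 2 + D)
h(f) = 10 (h(f) = 6 + 4 = 10)
X = 10
b(N, y) = -10 (b(N, y) = -1*10 = -10)
(b(0, 5)*((14 - 22)*(-13 - 1)))*(-26) = -10*(14 - 22)*(-13 - 1)*(-26) = -(-80)*(-14)*(-26) = -10*112*(-26) = -1120*(-26) = 29120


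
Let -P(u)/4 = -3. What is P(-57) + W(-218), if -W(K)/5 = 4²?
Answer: -68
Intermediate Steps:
P(u) = 12 (P(u) = -4*(-3) = 12)
W(K) = -80 (W(K) = -5*4² = -5*16 = -80)
P(-57) + W(-218) = 12 - 80 = -68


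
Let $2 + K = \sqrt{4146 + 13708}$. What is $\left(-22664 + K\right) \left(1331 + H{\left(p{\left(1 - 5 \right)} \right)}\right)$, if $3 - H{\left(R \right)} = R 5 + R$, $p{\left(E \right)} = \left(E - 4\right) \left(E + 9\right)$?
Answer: $-35676284 + 1574 \sqrt{17854} \approx -3.5466 \cdot 10^{7}$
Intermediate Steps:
$p{\left(E \right)} = \left(-4 + E\right) \left(9 + E\right)$
$H{\left(R \right)} = 3 - 6 R$ ($H{\left(R \right)} = 3 - \left(R 5 + R\right) = 3 - \left(5 R + R\right) = 3 - 6 R$)
$K = -2 + \sqrt{17854}$ ($K = -2 + \sqrt{4146 + 13708} = -2 + \sqrt{17854} \approx 131.62$)
$\left(-22664 + K\right) \left(1331 + H{\left(p{\left(1 - 5 \right)} \right)}\right) = \left(-22664 - \left(2 - \sqrt{17854}\right)\right) \left(1331 - \left(-3 + 6 \left(-36 + \left(1 - 5\right)^{2} + 5 \left(1 - 5\right)\right)\right)\right) = \left(-22666 + \sqrt{17854}\right) \left(1331 - \left(-3 + 6 \left(-36 + \left(-4\right)^{2} + 5 \left(-4\right)\right)\right)\right) = \left(-22666 + \sqrt{17854}\right) \left(1331 - \left(-3 + 6 \left(-36 + 16 - 20\right)\right)\right) = \left(-22666 + \sqrt{17854}\right) \left(1331 + \left(3 - -240\right)\right) = \left(-22666 + \sqrt{17854}\right) \left(1331 + \left(3 + 240\right)\right) = \left(-22666 + \sqrt{17854}\right) \left(1331 + 243\right) = \left(-22666 + \sqrt{17854}\right) 1574 = -35676284 + 1574 \sqrt{17854}$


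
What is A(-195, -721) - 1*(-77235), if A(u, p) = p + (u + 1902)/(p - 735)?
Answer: 111402677/1456 ≈ 76513.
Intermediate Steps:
A(u, p) = p + (1902 + u)/(-735 + p)
A(-195, -721) - 1*(-77235) = (1902 - 195 + (-721)**2 - 735*(-721))/(-735 - 721) - 1*(-77235) = (1902 - 195 + 519841 + 529935)/(-1456) + 77235 = -1/1456*1051483 + 77235 = -1051483/1456 + 77235 = 111402677/1456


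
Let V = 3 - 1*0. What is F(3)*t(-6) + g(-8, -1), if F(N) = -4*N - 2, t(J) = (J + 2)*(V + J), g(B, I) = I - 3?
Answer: -172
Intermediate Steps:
g(B, I) = -3 + I
V = 3 (V = 3 + 0 = 3)
t(J) = (2 + J)*(3 + J) (t(J) = (J + 2)*(3 + J) = (2 + J)*(3 + J))
F(N) = -2 - 4*N
F(3)*t(-6) + g(-8, -1) = (-2 - 4*3)*(6 + (-6)² + 5*(-6)) + (-3 - 1) = (-2 - 12)*(6 + 36 - 30) - 4 = -14*12 - 4 = -168 - 4 = -172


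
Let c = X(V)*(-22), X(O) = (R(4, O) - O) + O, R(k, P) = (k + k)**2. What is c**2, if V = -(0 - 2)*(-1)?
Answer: 1982464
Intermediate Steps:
R(k, P) = 4*k**2 (R(k, P) = (2*k)**2 = 4*k**2)
V = -2 (V = -(-2)*(-1) = -1*2 = -2)
X(O) = 64 (X(O) = (4*4**2 - O) + O = (4*16 - O) + O = (64 - O) + O = 64)
c = -1408 (c = 64*(-22) = -1408)
c**2 = (-1408)**2 = 1982464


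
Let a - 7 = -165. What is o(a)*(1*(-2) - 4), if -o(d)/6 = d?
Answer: -5688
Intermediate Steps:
a = -158 (a = 7 - 165 = -158)
o(d) = -6*d
o(a)*(1*(-2) - 4) = (-6*(-158))*(1*(-2) - 4) = 948*(-2 - 4) = 948*(-6) = -5688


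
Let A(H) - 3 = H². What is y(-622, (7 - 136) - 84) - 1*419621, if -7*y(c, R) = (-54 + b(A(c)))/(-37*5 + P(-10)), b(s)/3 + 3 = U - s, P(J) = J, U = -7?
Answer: -38262894/91 ≈ -4.2047e+5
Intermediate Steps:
A(H) = 3 + H²
b(s) = -30 - 3*s (b(s) = -9 + 3*(-7 - s) = -9 + (-21 - 3*s) = -30 - 3*s)
y(c, R) = -31/455 - c²/455 (y(c, R) = -(-54 + (-30 - 3*(3 + c²)))/(7*(-37*5 - 10)) = -(-54 + (-30 + (-9 - 3*c²)))/(7*(-185 - 10)) = -(-54 + (-39 - 3*c²))/(7*(-195)) = -(-93 - 3*c²)*(-1)/(7*195) = -(31/65 + c²/65)/7 = -31/455 - c²/455)
y(-622, (7 - 136) - 84) - 1*419621 = (-31/455 - 1/455*(-622)²) - 1*419621 = (-31/455 - 1/455*386884) - 419621 = (-31/455 - 386884/455) - 419621 = -77383/91 - 419621 = -38262894/91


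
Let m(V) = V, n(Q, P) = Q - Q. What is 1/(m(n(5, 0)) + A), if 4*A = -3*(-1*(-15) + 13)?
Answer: -1/21 ≈ -0.047619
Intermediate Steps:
n(Q, P) = 0
A = -21 (A = (-3*(-1*(-15) + 13))/4 = (-3*(15 + 13))/4 = (-3*28)/4 = (¼)*(-84) = -21)
1/(m(n(5, 0)) + A) = 1/(0 - 21) = 1/(-21) = -1/21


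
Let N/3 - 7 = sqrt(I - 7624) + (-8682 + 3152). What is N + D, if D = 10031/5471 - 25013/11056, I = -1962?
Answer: -1002241276331/60487376 + 3*I*sqrt(9586) ≈ -16569.0 + 293.72*I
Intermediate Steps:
N = -16569 + 3*I*sqrt(9586) (N = 21 + 3*(sqrt(-1962 - 7624) + (-8682 + 3152)) = 21 + 3*(sqrt(-9586) - 5530) = 21 + 3*(I*sqrt(9586) - 5530) = 21 + 3*(-5530 + I*sqrt(9586)) = 21 + (-16590 + 3*I*sqrt(9586)) = -16569 + 3*I*sqrt(9586) ≈ -16569.0 + 293.72*I)
D = -25943387/60487376 (D = 10031*(1/5471) - 25013*1/11056 = 10031/5471 - 25013/11056 = -25943387/60487376 ≈ -0.42891)
N + D = (-16569 + 3*I*sqrt(9586)) - 25943387/60487376 = -1002241276331/60487376 + 3*I*sqrt(9586)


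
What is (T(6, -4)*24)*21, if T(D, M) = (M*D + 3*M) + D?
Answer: -15120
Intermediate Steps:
T(D, M) = D + 3*M + D*M (T(D, M) = (D*M + 3*M) + D = (3*M + D*M) + D = D + 3*M + D*M)
(T(6, -4)*24)*21 = ((6 + 3*(-4) + 6*(-4))*24)*21 = ((6 - 12 - 24)*24)*21 = -30*24*21 = -720*21 = -15120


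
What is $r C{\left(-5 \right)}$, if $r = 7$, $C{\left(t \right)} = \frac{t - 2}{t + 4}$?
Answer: $49$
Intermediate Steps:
$C{\left(t \right)} = \frac{-2 + t}{4 + t}$
$r C{\left(-5 \right)} = 7 \frac{-2 - 5}{4 - 5} = 7 \frac{1}{-1} \left(-7\right) = 7 \left(\left(-1\right) \left(-7\right)\right) = 7 \cdot 7 = 49$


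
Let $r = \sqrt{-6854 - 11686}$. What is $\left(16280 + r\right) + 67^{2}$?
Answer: $20769 + 6 i \sqrt{515} \approx 20769.0 + 136.16 i$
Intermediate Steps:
$r = 6 i \sqrt{515}$ ($r = \sqrt{-18540} = 6 i \sqrt{515} \approx 136.16 i$)
$\left(16280 + r\right) + 67^{2} = \left(16280 + 6 i \sqrt{515}\right) + 67^{2} = \left(16280 + 6 i \sqrt{515}\right) + 4489 = 20769 + 6 i \sqrt{515}$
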